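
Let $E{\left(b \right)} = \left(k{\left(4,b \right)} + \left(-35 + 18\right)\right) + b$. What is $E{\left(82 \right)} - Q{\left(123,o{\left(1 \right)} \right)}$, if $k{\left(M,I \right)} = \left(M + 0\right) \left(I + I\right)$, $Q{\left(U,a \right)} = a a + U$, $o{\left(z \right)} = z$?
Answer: $597$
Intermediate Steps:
$Q{\left(U,a \right)} = U + a^{2}$ ($Q{\left(U,a \right)} = a^{2} + U = U + a^{2}$)
$k{\left(M,I \right)} = 2 I M$ ($k{\left(M,I \right)} = M 2 I = 2 I M$)
$E{\left(b \right)} = -17 + 9 b$ ($E{\left(b \right)} = \left(2 b 4 + \left(-35 + 18\right)\right) + b = \left(8 b - 17\right) + b = \left(-17 + 8 b\right) + b = -17 + 9 b$)
$E{\left(82 \right)} - Q{\left(123,o{\left(1 \right)} \right)} = \left(-17 + 9 \cdot 82\right) - \left(123 + 1^{2}\right) = \left(-17 + 738\right) - \left(123 + 1\right) = 721 - 124 = 597$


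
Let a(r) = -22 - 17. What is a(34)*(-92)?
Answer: 3588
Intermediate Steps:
a(r) = -39
a(34)*(-92) = -39*(-92) = 3588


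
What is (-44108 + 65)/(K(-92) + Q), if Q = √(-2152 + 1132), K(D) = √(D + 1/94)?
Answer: 4140042*I/(√812818 + 188*√255) ≈ 1060.5*I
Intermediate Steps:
K(D) = √(1/94 + D) (K(D) = √(D + 1/94) = √(1/94 + D))
Q = 2*I*√255 (Q = √(-1020) = 2*I*√255 ≈ 31.937*I)
(-44108 + 65)/(K(-92) + Q) = (-44108 + 65)/(√(94 + 8836*(-92))/94 + 2*I*√255) = -44043/(√(94 - 812912)/94 + 2*I*√255) = -44043/(√(-812818)/94 + 2*I*√255) = -44043/((I*√812818)/94 + 2*I*√255) = -44043/(I*√812818/94 + 2*I*√255) = -44043/(2*I*√255 + I*√812818/94)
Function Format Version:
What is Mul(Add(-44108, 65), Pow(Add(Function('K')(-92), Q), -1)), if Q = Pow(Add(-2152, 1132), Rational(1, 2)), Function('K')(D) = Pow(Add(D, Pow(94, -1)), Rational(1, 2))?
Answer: Mul(4140042, I, Pow(Add(Pow(812818, Rational(1, 2)), Mul(188, Pow(255, Rational(1, 2)))), -1)) ≈ Mul(1060.5, I)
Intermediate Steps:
Function('K')(D) = Pow(Add(Rational(1, 94), D), Rational(1, 2)) (Function('K')(D) = Pow(Add(D, Rational(1, 94)), Rational(1, 2)) = Pow(Add(Rational(1, 94), D), Rational(1, 2)))
Q = Mul(2, I, Pow(255, Rational(1, 2))) (Q = Pow(-1020, Rational(1, 2)) = Mul(2, I, Pow(255, Rational(1, 2))) ≈ Mul(31.937, I))
Mul(Add(-44108, 65), Pow(Add(Function('K')(-92), Q), -1)) = Mul(Add(-44108, 65), Pow(Add(Mul(Rational(1, 94), Pow(Add(94, Mul(8836, -92)), Rational(1, 2))), Mul(2, I, Pow(255, Rational(1, 2)))), -1)) = Mul(-44043, Pow(Add(Mul(Rational(1, 94), Pow(Add(94, -812912), Rational(1, 2))), Mul(2, I, Pow(255, Rational(1, 2)))), -1)) = Mul(-44043, Pow(Add(Mul(Rational(1, 94), Pow(-812818, Rational(1, 2))), Mul(2, I, Pow(255, Rational(1, 2)))), -1)) = Mul(-44043, Pow(Add(Mul(Rational(1, 94), Mul(I, Pow(812818, Rational(1, 2)))), Mul(2, I, Pow(255, Rational(1, 2)))), -1)) = Mul(-44043, Pow(Add(Mul(Rational(1, 94), I, Pow(812818, Rational(1, 2))), Mul(2, I, Pow(255, Rational(1, 2)))), -1)) = Mul(-44043, Pow(Add(Mul(2, I, Pow(255, Rational(1, 2))), Mul(Rational(1, 94), I, Pow(812818, Rational(1, 2)))), -1))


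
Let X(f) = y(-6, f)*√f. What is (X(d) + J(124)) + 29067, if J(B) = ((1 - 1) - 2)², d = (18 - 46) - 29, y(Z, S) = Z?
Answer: 29071 - 6*I*√57 ≈ 29071.0 - 45.299*I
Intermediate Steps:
d = -57 (d = -28 - 29 = -57)
J(B) = 4 (J(B) = (0 - 2)² = (-2)² = 4)
X(f) = -6*√f
(X(d) + J(124)) + 29067 = (-6*I*√57 + 4) + 29067 = (4 - 6*I*√57) + 29067 = 29071 - 6*I*√57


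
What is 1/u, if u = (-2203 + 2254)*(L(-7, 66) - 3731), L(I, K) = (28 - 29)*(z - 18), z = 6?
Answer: -1/189669 ≈ -5.2723e-6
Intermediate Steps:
L(I, K) = 12 (L(I, K) = (28 - 29)*(6 - 18) = -1*(-12) = 12)
u = -189669 (u = (-2203 + 2254)*(12 - 3731) = 51*(-3719) = -189669)
1/u = 1/(-189669) = -1/189669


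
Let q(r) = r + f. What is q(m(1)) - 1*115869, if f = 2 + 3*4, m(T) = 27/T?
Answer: -115828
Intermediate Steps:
f = 14 (f = 2 + 12 = 14)
q(r) = 14 + r (q(r) = r + 14 = 14 + r)
q(m(1)) - 1*115869 = (14 + 27/1) - 1*115869 = (14 + 27*1) - 115869 = (14 + 27) - 115869 = 41 - 115869 = -115828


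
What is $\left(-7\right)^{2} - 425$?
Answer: $-376$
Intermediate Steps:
$\left(-7\right)^{2} - 425 = 49 - 425 = -376$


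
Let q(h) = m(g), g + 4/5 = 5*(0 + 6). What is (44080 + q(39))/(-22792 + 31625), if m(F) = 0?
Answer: 44080/8833 ≈ 4.9904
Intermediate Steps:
g = 146/5 (g = -⅘ + 5*(0 + 6) = -⅘ + 5*6 = -⅘ + 30 = 146/5 ≈ 29.200)
q(h) = 0
(44080 + q(39))/(-22792 + 31625) = (44080 + 0)/(-22792 + 31625) = 44080/8833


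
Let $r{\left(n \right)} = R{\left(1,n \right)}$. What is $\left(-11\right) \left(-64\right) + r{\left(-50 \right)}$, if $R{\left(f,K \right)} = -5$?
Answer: $699$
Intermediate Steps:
$r{\left(n \right)} = -5$
$\left(-11\right) \left(-64\right) + r{\left(-50 \right)} = \left(-11\right) \left(-64\right) - 5 = 704 - 5 = 699$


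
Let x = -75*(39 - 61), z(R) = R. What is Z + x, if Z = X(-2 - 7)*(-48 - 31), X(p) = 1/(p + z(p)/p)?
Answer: 13279/8 ≈ 1659.9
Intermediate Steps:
X(p) = 1/(1 + p) (X(p) = 1/(p + p/p) = 1/(p + 1) = 1/(1 + p))
Z = 79/8 (Z = (-48 - 31)/(1 + (-2 - 7)) = -79/(1 - 9) = -79/(-8) = -1/8*(-79) = 79/8 ≈ 9.8750)
x = 1650 (x = -75*(-22) = 1650)
Z + x = 79/8 + 1650 = 13279/8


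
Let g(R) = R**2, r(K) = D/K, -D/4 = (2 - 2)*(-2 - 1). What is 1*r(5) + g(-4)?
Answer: 16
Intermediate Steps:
D = 0 (D = -4*(2 - 2)*(-2 - 1) = -0*(-3) = -4*0 = 0)
r(K) = 0 (r(K) = 0/K = 0)
1*r(5) + g(-4) = 1*0 + (-4)**2 = 0 + 16 = 16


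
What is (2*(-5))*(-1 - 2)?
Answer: 30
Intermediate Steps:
(2*(-5))*(-1 - 2) = -10*(-3) = 30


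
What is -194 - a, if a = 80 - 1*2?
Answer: -272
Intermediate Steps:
a = 78 (a = 80 - 2 = 78)
-194 - a = -194 - 1*78 = -194 - 78 = -272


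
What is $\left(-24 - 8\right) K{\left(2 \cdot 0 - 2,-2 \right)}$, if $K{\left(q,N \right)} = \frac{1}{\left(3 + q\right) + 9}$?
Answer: $- \frac{16}{5} \approx -3.2$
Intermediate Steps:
$K{\left(q,N \right)} = \frac{1}{12 + q}$
$\left(-24 - 8\right) K{\left(2 \cdot 0 - 2,-2 \right)} = \frac{-24 - 8}{12 + \left(2 \cdot 0 - 2\right)} = - \frac{32}{12 + \left(0 - 2\right)} = - \frac{32}{12 - 2} = - \frac{32}{10} = \left(-32\right) \frac{1}{10} = - \frac{16}{5}$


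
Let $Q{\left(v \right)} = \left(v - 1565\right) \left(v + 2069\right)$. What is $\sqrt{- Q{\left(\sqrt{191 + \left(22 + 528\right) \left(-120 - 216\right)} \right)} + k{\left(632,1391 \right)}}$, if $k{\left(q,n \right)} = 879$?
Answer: $\sqrt{3423473 - 504 i \sqrt{184609}} \approx 1851.2 - 58.489 i$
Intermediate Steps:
$Q{\left(v \right)} = \left(-1565 + v\right) \left(2069 + v\right)$
$\sqrt{- Q{\left(\sqrt{191 + \left(22 + 528\right) \left(-120 - 216\right)} \right)} + k{\left(632,1391 \right)}} = \sqrt{- (-3237985 + \left(\sqrt{191 + \left(22 + 528\right) \left(-120 - 216\right)}\right)^{2} + 504 \sqrt{191 + \left(22 + 528\right) \left(-120 - 216\right)}) + 879} = \sqrt{- (-3237985 + \left(\sqrt{191 + 550 \left(-336\right)}\right)^{2} + 504 \sqrt{191 + 550 \left(-336\right)}) + 879} = \sqrt{- (-3237985 + \left(\sqrt{191 - 184800}\right)^{2} + 504 \sqrt{191 - 184800}) + 879} = \sqrt{- (-3237985 + \left(\sqrt{-184609}\right)^{2} + 504 \sqrt{-184609}) + 879} = \sqrt{- (-3237985 + \left(i \sqrt{184609}\right)^{2} + 504 i \sqrt{184609}) + 879} = \sqrt{- (-3237985 - 184609 + 504 i \sqrt{184609}) + 879} = \sqrt{- (-3422594 + 504 i \sqrt{184609}) + 879} = \sqrt{\left(3422594 - 504 i \sqrt{184609}\right) + 879} = \sqrt{3423473 - 504 i \sqrt{184609}}$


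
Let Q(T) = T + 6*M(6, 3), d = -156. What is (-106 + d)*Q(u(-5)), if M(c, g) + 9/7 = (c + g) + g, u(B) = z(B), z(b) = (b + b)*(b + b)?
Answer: -301300/7 ≈ -43043.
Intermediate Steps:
z(b) = 4*b² (z(b) = (2*b)*(2*b) = 4*b²)
u(B) = 4*B²
M(c, g) = -9/7 + c + 2*g (M(c, g) = -9/7 + ((c + g) + g) = -9/7 + (c + 2*g) = -9/7 + c + 2*g)
Q(T) = 450/7 + T (Q(T) = T + 6*(-9/7 + 6 + 2*3) = T + 6*(-9/7 + 6 + 6) = T + 6*(75/7) = T + 450/7 = 450/7 + T)
(-106 + d)*Q(u(-5)) = (-106 - 156)*(450/7 + 4*(-5)²) = -262*(450/7 + 4*25) = -262*(450/7 + 100) = -262*1150/7 = -301300/7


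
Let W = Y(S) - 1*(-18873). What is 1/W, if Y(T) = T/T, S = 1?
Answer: 1/18874 ≈ 5.2983e-5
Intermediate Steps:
Y(T) = 1
W = 18874 (W = 1 - 1*(-18873) = 1 + 18873 = 18874)
1/W = 1/18874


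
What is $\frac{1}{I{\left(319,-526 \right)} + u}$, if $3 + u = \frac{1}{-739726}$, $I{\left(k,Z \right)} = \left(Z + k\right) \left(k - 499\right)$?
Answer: $\frac{739726}{27559971581} \approx 2.6841 \cdot 10^{-5}$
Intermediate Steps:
$I{\left(k,Z \right)} = \left(-499 + k\right) \left(Z + k\right)$ ($I{\left(k,Z \right)} = \left(Z + k\right) \left(-499 + k\right) = \left(-499 + k\right) \left(Z + k\right)$)
$u = - \frac{2219179}{739726}$ ($u = -3 + \frac{1}{-739726} = -3 - \frac{1}{739726} = - \frac{2219179}{739726} \approx -3.0$)
$\frac{1}{I{\left(319,-526 \right)} + u} = \frac{1}{\left(319^{2} - -262474 - 159181 - 167794\right) - \frac{2219179}{739726}} = \frac{1}{\left(101761 + 262474 - 159181 - 167794\right) - \frac{2219179}{739726}} = \frac{1}{37260 - \frac{2219179}{739726}} = \frac{1}{\frac{27559971581}{739726}} = \frac{739726}{27559971581}$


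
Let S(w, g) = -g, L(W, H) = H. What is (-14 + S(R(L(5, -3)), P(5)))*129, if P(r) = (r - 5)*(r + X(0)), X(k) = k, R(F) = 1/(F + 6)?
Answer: -1806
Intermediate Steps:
R(F) = 1/(6 + F)
P(r) = r*(-5 + r) (P(r) = (r - 5)*(r + 0) = (-5 + r)*r = r*(-5 + r))
(-14 + S(R(L(5, -3)), P(5)))*129 = (-14 - 5*(-5 + 5))*129 = (-14 - 5*0)*129 = (-14 - 1*0)*129 = (-14 + 0)*129 = -14*129 = -1806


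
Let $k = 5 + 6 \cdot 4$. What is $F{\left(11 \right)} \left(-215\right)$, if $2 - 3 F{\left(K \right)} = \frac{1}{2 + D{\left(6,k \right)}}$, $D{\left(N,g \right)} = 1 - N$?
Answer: $- \frac{1505}{9} \approx -167.22$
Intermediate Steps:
$k = 29$ ($k = 5 + 24 = 29$)
$F{\left(K \right)} = \frac{7}{9}$ ($F{\left(K \right)} = \frac{2}{3} - \frac{1}{3 \left(2 + \left(1 - 6\right)\right)} = \frac{2}{3} - \frac{1}{3 \left(2 - 5\right)} = \frac{2}{3} - \frac{1}{3 \left(-3\right)} = \frac{2}{3} - - \frac{1}{9} = \frac{2}{3} + \frac{1}{9} = \frac{7}{9}$)
$F{\left(11 \right)} \left(-215\right) = \frac{7}{9} \left(-215\right) = - \frac{1505}{9}$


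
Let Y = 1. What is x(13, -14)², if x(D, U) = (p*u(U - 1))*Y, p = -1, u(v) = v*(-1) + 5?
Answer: 400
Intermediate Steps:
u(v) = 5 - v (u(v) = -v + 5 = 5 - v)
x(D, U) = -6 + U (x(D, U) = -(5 - (U - 1))*1 = -(5 - (-1 + U))*1 = -(5 + (1 - U))*1 = -(6 - U)*1 = (-6 + U)*1 = -6 + U)
x(13, -14)² = (-6 - 14)² = (-20)² = 400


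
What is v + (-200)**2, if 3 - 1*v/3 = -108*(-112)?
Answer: 3721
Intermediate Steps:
v = -36279 (v = 9 - (-324)*(-112) = 9 - 3*12096 = 9 - 36288 = -36279)
v + (-200)**2 = -36279 + (-200)**2 = -36279 + 40000 = 3721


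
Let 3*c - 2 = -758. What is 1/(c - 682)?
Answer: -1/934 ≈ -0.0010707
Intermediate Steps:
c = -252 (c = 2/3 + (1/3)*(-758) = 2/3 - 758/3 = -252)
1/(c - 682) = 1/(-252 - 682) = 1/(-934) = -1/934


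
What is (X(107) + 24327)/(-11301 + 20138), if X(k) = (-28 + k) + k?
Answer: 24513/8837 ≈ 2.7739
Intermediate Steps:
X(k) = -28 + 2*k
(X(107) + 24327)/(-11301 + 20138) = ((-28 + 2*107) + 24327)/(-11301 + 20138) = ((-28 + 214) + 24327)/8837 = (186 + 24327)*(1/8837) = 24513*(1/8837) = 24513/8837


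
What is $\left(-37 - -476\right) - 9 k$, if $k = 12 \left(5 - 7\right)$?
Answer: $655$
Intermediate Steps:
$k = -24$ ($k = 12 \left(-2\right) = -24$)
$\left(-37 - -476\right) - 9 k = \left(-37 - -476\right) - -216 = \left(-37 + 476\right) + 216 = 439 + 216 = 655$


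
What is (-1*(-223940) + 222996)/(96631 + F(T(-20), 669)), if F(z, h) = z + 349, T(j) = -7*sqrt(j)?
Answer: 2167192664/470256069 + 1564276*I*sqrt(5)/2351280345 ≈ 4.6085 + 0.0014876*I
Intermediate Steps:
F(z, h) = 349 + z
(-1*(-223940) + 222996)/(96631 + F(T(-20), 669)) = (-1*(-223940) + 222996)/(96631 + (349 - 14*I*sqrt(5))) = (223940 + 222996)/(96631 + (349 - 14*I*sqrt(5))) = 446936/(96631 + (349 - 14*I*sqrt(5))) = 446936/(96980 - 14*I*sqrt(5))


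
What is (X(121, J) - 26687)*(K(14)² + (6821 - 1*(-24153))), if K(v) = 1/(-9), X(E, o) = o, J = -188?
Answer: -67426553125/81 ≈ -8.3243e+8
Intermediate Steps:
K(v) = -⅑
(X(121, J) - 26687)*(K(14)² + (6821 - 1*(-24153))) = (-188 - 26687)*((-⅑)² + (6821 - 1*(-24153))) = -26875*(1/81 + (6821 + 24153)) = -26875*(1/81 + 30974) = -26875*2508895/81 = -67426553125/81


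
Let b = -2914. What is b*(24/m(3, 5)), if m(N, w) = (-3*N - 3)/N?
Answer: 17484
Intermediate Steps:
m(N, w) = (-3 - 3*N)/N
b*(24/m(3, 5)) = -69936/(-3 - 3/3) = -69936/(-3 - 3*1/3) = -69936/(-3 - 1) = -69936/(-4) = -69936*(-1)/4 = -2914*(-6) = 17484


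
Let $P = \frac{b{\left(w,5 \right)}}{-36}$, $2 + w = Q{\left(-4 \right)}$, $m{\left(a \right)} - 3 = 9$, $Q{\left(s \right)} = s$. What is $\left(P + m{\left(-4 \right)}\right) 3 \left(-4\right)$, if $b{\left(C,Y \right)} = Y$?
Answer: $- \frac{427}{3} \approx -142.33$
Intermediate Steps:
$m{\left(a \right)} = 12$ ($m{\left(a \right)} = 3 + 9 = 12$)
$w = -6$ ($w = -2 - 4 = -6$)
$P = - \frac{5}{36}$ ($P = \frac{5}{-36} = 5 \left(- \frac{1}{36}\right) = - \frac{5}{36} \approx -0.13889$)
$\left(P + m{\left(-4 \right)}\right) 3 \left(-4\right) = \left(- \frac{5}{36} + 12\right) 3 \left(-4\right) = \frac{427}{36} \left(-12\right) = - \frac{427}{3}$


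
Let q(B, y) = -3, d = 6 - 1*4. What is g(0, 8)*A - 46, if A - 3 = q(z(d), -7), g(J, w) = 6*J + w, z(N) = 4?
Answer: -46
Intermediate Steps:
d = 2 (d = 6 - 4 = 2)
g(J, w) = w + 6*J
A = 0 (A = 3 - 3 = 0)
g(0, 8)*A - 46 = (8 + 6*0)*0 - 46 = (8 + 0)*0 - 46 = 8*0 - 46 = 0 - 46 = -46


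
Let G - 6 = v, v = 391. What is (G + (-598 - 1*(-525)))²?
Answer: 104976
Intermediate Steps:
G = 397 (G = 6 + 391 = 397)
(G + (-598 - 1*(-525)))² = (397 + (-598 - 1*(-525)))² = (397 + (-598 + 525))² = (397 - 73)² = 324² = 104976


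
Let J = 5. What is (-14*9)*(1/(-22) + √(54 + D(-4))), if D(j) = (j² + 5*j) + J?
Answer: 63/11 - 126*√55 ≈ -928.71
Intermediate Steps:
D(j) = 5 + j² + 5*j (D(j) = (j² + 5*j) + 5 = 5 + j² + 5*j)
(-14*9)*(1/(-22) + √(54 + D(-4))) = (-14*9)*(1/(-22) + √(54 + (5 + (-4)² + 5*(-4)))) = -126*(-1/22 + √(54 + (5 + 16 - 20))) = -126*(-1/22 + √(54 + 1)) = -126*(-1/22 + √55) = 63/11 - 126*√55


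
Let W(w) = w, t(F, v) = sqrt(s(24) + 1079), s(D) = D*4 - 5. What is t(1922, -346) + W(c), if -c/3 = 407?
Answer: -1221 + 3*sqrt(130) ≈ -1186.8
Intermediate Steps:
s(D) = -5 + 4*D (s(D) = 4*D - 5 = -5 + 4*D)
t(F, v) = 3*sqrt(130) (t(F, v) = sqrt((-5 + 4*24) + 1079) = sqrt((-5 + 96) + 1079) = sqrt(91 + 1079) = sqrt(1170) = 3*sqrt(130))
c = -1221 (c = -3*407 = -1221)
t(1922, -346) + W(c) = 3*sqrt(130) - 1221 = -1221 + 3*sqrt(130)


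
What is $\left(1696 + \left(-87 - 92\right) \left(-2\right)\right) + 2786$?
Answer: $4840$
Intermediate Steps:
$\left(1696 + \left(-87 - 92\right) \left(-2\right)\right) + 2786 = \left(1696 - -358\right) + 2786 = \left(1696 + 358\right) + 2786 = 2054 + 2786 = 4840$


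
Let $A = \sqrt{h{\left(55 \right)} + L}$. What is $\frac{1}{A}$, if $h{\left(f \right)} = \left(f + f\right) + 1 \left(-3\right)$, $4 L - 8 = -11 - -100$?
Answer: $\frac{2 \sqrt{21}}{105} \approx 0.087287$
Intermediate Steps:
$L = \frac{97}{4}$ ($L = 2 + \frac{-11 - -100}{4} = 2 + \frac{-11 + 100}{4} = 2 + \frac{1}{4} \cdot 89 = 2 + \frac{89}{4} = \frac{97}{4} \approx 24.25$)
$h{\left(f \right)} = -3 + 2 f$ ($h{\left(f \right)} = 2 f - 3 = -3 + 2 f$)
$A = \frac{5 \sqrt{21}}{2}$ ($A = \sqrt{\left(-3 + 2 \cdot 55\right) + \frac{97}{4}} = \sqrt{\left(-3 + 110\right) + \frac{97}{4}} = \sqrt{107 + \frac{97}{4}} = \sqrt{\frac{525}{4}} = \frac{5 \sqrt{21}}{2} \approx 11.456$)
$\frac{1}{A} = \frac{1}{\frac{5}{2} \sqrt{21}} = \frac{2 \sqrt{21}}{105}$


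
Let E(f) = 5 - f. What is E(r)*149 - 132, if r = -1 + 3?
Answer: 315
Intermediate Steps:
r = 2
E(r)*149 - 132 = (5 - 1*2)*149 - 132 = (5 - 2)*149 - 132 = 3*149 - 132 = 447 - 132 = 315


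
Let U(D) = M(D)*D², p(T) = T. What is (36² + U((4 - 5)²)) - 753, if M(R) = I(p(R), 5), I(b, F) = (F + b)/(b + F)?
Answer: 544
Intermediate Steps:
I(b, F) = 1 (I(b, F) = (F + b)/(F + b) = 1)
M(R) = 1
U(D) = D² (U(D) = 1*D² = D²)
(36² + U((4 - 5)²)) - 753 = (36² + ((4 - 5)²)²) - 753 = (1296 + ((-1)²)²) - 753 = (1296 + 1²) - 753 = (1296 + 1) - 753 = 1297 - 753 = 544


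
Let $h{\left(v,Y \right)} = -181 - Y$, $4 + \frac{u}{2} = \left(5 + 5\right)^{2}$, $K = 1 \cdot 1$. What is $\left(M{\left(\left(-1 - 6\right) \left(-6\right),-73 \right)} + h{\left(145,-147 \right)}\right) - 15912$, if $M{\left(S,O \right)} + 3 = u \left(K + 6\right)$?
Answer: $-14605$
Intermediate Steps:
$K = 1$
$u = 192$ ($u = -8 + 2 \left(5 + 5\right)^{2} = -8 + 2 \cdot 10^{2} = -8 + 2 \cdot 100 = -8 + 200 = 192$)
$M{\left(S,O \right)} = 1341$ ($M{\left(S,O \right)} = -3 + 192 \left(1 + 6\right) = -3 + 192 \cdot 7 = -3 + 1344 = 1341$)
$\left(M{\left(\left(-1 - 6\right) \left(-6\right),-73 \right)} + h{\left(145,-147 \right)}\right) - 15912 = \left(1341 - 34\right) - 15912 = 1307 - 15912 = -14605$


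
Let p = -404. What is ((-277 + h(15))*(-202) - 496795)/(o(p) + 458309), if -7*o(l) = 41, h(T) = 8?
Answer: -3097199/3208122 ≈ -0.96542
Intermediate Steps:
o(l) = -41/7 (o(l) = -⅐*41 = -41/7)
((-277 + h(15))*(-202) - 496795)/(o(p) + 458309) = ((-277 + 8)*(-202) - 496795)/(-41/7 + 458309) = (-269*(-202) - 496795)/(3208122/7) = (54338 - 496795)*(7/3208122) = -442457*7/3208122 = -3097199/3208122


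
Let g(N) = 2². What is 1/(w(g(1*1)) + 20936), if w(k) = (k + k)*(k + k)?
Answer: 1/21000 ≈ 4.7619e-5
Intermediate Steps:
g(N) = 4
w(k) = 4*k² (w(k) = (2*k)*(2*k) = 4*k²)
1/(w(g(1*1)) + 20936) = 1/(4*4² + 20936) = 1/(4*16 + 20936) = 1/(64 + 20936) = 1/21000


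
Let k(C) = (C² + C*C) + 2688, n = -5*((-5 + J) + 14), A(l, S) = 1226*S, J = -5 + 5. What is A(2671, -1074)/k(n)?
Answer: -219454/1123 ≈ -195.42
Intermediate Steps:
J = 0
n = -45 (n = -5*((-5 + 0) + 14) = -5*(-5 + 14) = -5*9 = -45)
k(C) = 2688 + 2*C² (k(C) = (C² + C²) + 2688 = 2*C² + 2688 = 2688 + 2*C²)
A(2671, -1074)/k(n) = (1226*(-1074))/(2688 + 2*(-45)²) = -1316724/(2688 + 2*2025) = -1316724/(2688 + 4050) = -1316724/6738 = -1316724*1/6738 = -219454/1123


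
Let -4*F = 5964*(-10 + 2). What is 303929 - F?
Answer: 292001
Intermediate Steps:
F = 11928 (F = -1491*(-10 + 2) = -1491*(-8) = -¼*(-47712) = 11928)
303929 - F = 303929 - 1*11928 = 303929 - 11928 = 292001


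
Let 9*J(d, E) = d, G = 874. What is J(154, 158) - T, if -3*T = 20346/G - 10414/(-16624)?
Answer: 819881281/32691096 ≈ 25.080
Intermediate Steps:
J(d, E) = d/9
T = -86833435/10897032 (T = -(20346/874 - 10414/(-16624))/3 = -(20346*(1/874) - 10414*(-1/16624))/3 = -(10173/437 + 5207/8312)/3 = -⅓*86833435/3632344 = -86833435/10897032 ≈ -7.9685)
J(154, 158) - T = (⅑)*154 - 1*(-86833435/10897032) = 154/9 + 86833435/10897032 = 819881281/32691096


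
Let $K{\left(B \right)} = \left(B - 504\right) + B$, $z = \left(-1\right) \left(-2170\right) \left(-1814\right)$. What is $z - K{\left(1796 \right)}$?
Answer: $-3939468$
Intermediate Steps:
$z = -3936380$ ($z = 2170 \left(-1814\right) = -3936380$)
$K{\left(B \right)} = -504 + 2 B$ ($K{\left(B \right)} = \left(-504 + B\right) + B = -504 + 2 B$)
$z - K{\left(1796 \right)} = -3936380 - \left(-504 + 2 \cdot 1796\right) = -3936380 - \left(-504 + 3592\right) = -3936380 - 3088 = -3939468$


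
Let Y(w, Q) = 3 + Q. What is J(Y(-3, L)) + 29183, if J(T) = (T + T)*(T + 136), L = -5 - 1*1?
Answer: 28385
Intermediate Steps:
L = -6 (L = -5 - 1 = -6)
J(T) = 2*T*(136 + T) (J(T) = (2*T)*(136 + T) = 2*T*(136 + T))
J(Y(-3, L)) + 29183 = 2*(3 - 6)*(136 + (3 - 6)) + 29183 = 2*(-3)*(136 - 3) + 29183 = 2*(-3)*133 + 29183 = -798 + 29183 = 28385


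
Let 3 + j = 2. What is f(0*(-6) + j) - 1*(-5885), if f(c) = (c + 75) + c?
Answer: 5958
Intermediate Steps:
j = -1 (j = -3 + 2 = -1)
f(c) = 75 + 2*c (f(c) = (75 + c) + c = 75 + 2*c)
f(0*(-6) + j) - 1*(-5885) = (75 + 2*(0*(-6) - 1)) - 1*(-5885) = (75 + 2*(0 - 1)) + 5885 = (75 + 2*(-1)) + 5885 = (75 - 2) + 5885 = 73 + 5885 = 5958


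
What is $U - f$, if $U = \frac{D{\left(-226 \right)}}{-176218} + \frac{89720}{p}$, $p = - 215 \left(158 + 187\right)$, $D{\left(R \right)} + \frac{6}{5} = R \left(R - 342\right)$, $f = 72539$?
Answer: $- \frac{18963608711944}{261419403} \approx -72541.0$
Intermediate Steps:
$D{\left(R \right)} = - \frac{6}{5} + R \left(-342 + R\right)$ ($D{\left(R \right)} = - \frac{6}{5} + R \left(R - 342\right) = - \frac{6}{5} + R \left(-342 + R\right)$)
$p = -74175$ ($p = \left(-215\right) 345 = -74175$)
$U = - \frac{506637727}{261419403}$ ($U = \frac{- \frac{6}{5} + \left(-226\right)^{2} - -77292}{-176218} + \frac{89720}{-74175} = \left(- \frac{6}{5} + 51076 + 77292\right) \left(- \frac{1}{176218}\right) + 89720 \left(- \frac{1}{74175}\right) = \frac{641834}{5} \left(- \frac{1}{176218}\right) - \frac{17944}{14835} = - \frac{320917}{440545} - \frac{17944}{14835} = - \frac{506637727}{261419403} \approx -1.938$)
$U - f = - \frac{506637727}{261419403} - 72539 = - \frac{18963608711944}{261419403}$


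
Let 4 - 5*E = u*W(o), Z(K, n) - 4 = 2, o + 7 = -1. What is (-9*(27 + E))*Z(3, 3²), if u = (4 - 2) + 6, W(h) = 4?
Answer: -5778/5 ≈ -1155.6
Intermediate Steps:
o = -8 (o = -7 - 1 = -8)
u = 8 (u = 2 + 6 = 8)
Z(K, n) = 6 (Z(K, n) = 4 + 2 = 6)
E = -28/5 (E = ⅘ - 8*4/5 = ⅘ - ⅕*32 = ⅘ - 32/5 = -28/5 ≈ -5.6000)
(-9*(27 + E))*Z(3, 3²) = -9*(27 - 28/5)*6 = -9*107/5*6 = -963/5*6 = -5778/5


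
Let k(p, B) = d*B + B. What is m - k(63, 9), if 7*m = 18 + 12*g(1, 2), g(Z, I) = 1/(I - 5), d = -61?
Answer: 542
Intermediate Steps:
g(Z, I) = 1/(-5 + I)
m = 2 (m = (18 + 12/(-5 + 2))/7 = (18 + 12/(-3))/7 = (18 + 12*(-⅓))/7 = (18 - 4)/7 = (⅐)*14 = 2)
k(p, B) = -60*B (k(p, B) = -61*B + B = -60*B)
m - k(63, 9) = 2 - (-60)*9 = 2 - 1*(-540) = 2 + 540 = 542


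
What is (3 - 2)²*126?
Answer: 126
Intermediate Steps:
(3 - 2)²*126 = 1²*126 = 1*126 = 126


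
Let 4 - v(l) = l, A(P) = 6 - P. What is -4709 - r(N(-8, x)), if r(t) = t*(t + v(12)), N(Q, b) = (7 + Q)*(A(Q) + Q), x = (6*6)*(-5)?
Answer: -4793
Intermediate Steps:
x = -180 (x = 36*(-5) = -180)
v(l) = 4 - l
N(Q, b) = 42 + 6*Q (N(Q, b) = (7 + Q)*((6 - Q) + Q) = (7 + Q)*6 = 42 + 6*Q)
r(t) = t*(-8 + t) (r(t) = t*(t + (4 - 1*12)) = t*(t + (4 - 12)) = t*(t - 8) = t*(-8 + t))
-4709 - r(N(-8, x)) = -4709 - (42 + 6*(-8))*(-8 + (42 + 6*(-8))) = -4709 - (42 - 48)*(-8 + (42 - 48)) = -4709 - (-6)*(-8 - 6) = -4709 - (-6)*(-14) = -4709 - 1*84 = -4709 - 84 = -4793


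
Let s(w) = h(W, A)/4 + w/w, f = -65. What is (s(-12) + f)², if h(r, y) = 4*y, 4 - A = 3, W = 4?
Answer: 3969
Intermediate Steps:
A = 1 (A = 4 - 1*3 = 4 - 3 = 1)
s(w) = 2 (s(w) = (4*1)/4 + w/w = 4*(¼) + 1 = 1 + 1 = 2)
(s(-12) + f)² = (2 - 65)² = (-63)² = 3969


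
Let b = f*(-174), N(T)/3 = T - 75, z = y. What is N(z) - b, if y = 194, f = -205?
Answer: -35313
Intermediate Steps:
z = 194
N(T) = -225 + 3*T (N(T) = 3*(T - 75) = 3*(-75 + T) = -225 + 3*T)
b = 35670 (b = -205*(-174) = 35670)
N(z) - b = (-225 + 3*194) - 1*35670 = (-225 + 582) - 35670 = 357 - 35670 = -35313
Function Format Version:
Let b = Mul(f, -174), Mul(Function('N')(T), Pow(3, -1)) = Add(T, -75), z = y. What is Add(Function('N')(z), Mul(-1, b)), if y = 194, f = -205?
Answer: -35313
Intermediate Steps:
z = 194
Function('N')(T) = Add(-225, Mul(3, T)) (Function('N')(T) = Mul(3, Add(T, -75)) = Mul(3, Add(-75, T)) = Add(-225, Mul(3, T)))
b = 35670 (b = Mul(-205, -174) = 35670)
Add(Function('N')(z), Mul(-1, b)) = Add(Add(-225, Mul(3, 194)), Mul(-1, 35670)) = Add(Add(-225, 582), -35670) = Add(357, -35670) = -35313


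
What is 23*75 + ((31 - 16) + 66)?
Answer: 1806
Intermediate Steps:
23*75 + ((31 - 16) + 66) = 1725 + (15 + 66) = 1725 + 81 = 1806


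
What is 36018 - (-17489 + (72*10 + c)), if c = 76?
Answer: 52711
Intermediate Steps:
36018 - (-17489 + (72*10 + c)) = 36018 - (-17489 + (72*10 + 76)) = 36018 - (-17489 + (720 + 76)) = 36018 - (-17489 + 796) = 36018 - 1*(-16693) = 36018 + 16693 = 52711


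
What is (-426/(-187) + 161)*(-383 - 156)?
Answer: -1496117/17 ≈ -88007.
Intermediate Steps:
(-426/(-187) + 161)*(-383 - 156) = (-426*(-1/187) + 161)*(-539) = (426/187 + 161)*(-539) = (30533/187)*(-539) = -1496117/17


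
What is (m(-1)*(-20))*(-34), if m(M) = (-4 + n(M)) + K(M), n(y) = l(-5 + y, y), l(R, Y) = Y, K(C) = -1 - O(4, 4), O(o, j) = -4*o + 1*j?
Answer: 4080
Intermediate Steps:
O(o, j) = j - 4*o (O(o, j) = -4*o + j = j - 4*o)
K(C) = 11 (K(C) = -1 - (4 - 4*4) = -1 - (4 - 16) = -1 - 1*(-12) = -1 + 12 = 11)
n(y) = y
m(M) = 7 + M (m(M) = (-4 + M) + 11 = 7 + M)
(m(-1)*(-20))*(-34) = ((7 - 1)*(-20))*(-34) = (6*(-20))*(-34) = -120*(-34) = 4080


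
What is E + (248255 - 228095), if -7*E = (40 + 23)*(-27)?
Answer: 20403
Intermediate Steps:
E = 243 (E = -(40 + 23)*(-27)/7 = -9*(-27) = -⅐*(-1701) = 243)
E + (248255 - 228095) = 243 + (248255 - 228095) = 243 + 20160 = 20403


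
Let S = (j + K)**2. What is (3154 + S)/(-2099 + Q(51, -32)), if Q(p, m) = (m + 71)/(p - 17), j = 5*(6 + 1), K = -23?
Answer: -112132/71327 ≈ -1.5721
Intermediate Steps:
j = 35 (j = 5*7 = 35)
Q(p, m) = (71 + m)/(-17 + p)
S = 144 (S = (35 - 23)**2 = 12**2 = 144)
(3154 + S)/(-2099 + Q(51, -32)) = (3154 + 144)/(-2099 + (71 - 32)/(-17 + 51)) = 3298/(-2099 + 39/34) = 3298/(-71327/34) = 3298*(-34/71327) = -112132/71327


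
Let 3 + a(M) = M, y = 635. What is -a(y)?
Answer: -632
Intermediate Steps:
a(M) = -3 + M
-a(y) = -(-3 + 635) = -1*632 = -632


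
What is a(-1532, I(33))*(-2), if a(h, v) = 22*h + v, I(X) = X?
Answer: 67342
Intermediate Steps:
a(h, v) = v + 22*h
a(-1532, I(33))*(-2) = (33 + 22*(-1532))*(-2) = (33 - 33704)*(-2) = -33671*(-2) = 67342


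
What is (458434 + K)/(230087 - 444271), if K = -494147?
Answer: 35713/214184 ≈ 0.16674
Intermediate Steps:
(458434 + K)/(230087 - 444271) = (458434 - 494147)/(230087 - 444271) = -35713/(-214184) = -35713*(-1/214184) = 35713/214184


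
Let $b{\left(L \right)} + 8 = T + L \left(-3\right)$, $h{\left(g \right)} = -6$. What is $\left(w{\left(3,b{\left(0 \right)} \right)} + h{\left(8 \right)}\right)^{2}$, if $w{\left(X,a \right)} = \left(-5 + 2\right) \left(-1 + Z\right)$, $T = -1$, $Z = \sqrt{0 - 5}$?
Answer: $-36 + 18 i \sqrt{5} \approx -36.0 + 40.249 i$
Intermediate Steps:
$Z = i \sqrt{5}$ ($Z = \sqrt{-5} = i \sqrt{5} \approx 2.2361 i$)
$b{\left(L \right)} = -9 - 3 L$ ($b{\left(L \right)} = -8 + \left(-1 + L \left(-3\right)\right) = -8 - \left(1 + 3 L\right) = -9 - 3 L$)
$w{\left(X,a \right)} = 3 - 3 i \sqrt{5}$ ($w{\left(X,a \right)} = \left(-5 + 2\right) \left(-1 + i \sqrt{5}\right) = - 3 \left(-1 + i \sqrt{5}\right) = 3 - 3 i \sqrt{5}$)
$\left(w{\left(3,b{\left(0 \right)} \right)} + h{\left(8 \right)}\right)^{2} = \left(\left(3 - 3 i \sqrt{5}\right) - 6\right)^{2} = \left(-3 - 3 i \sqrt{5}\right)^{2}$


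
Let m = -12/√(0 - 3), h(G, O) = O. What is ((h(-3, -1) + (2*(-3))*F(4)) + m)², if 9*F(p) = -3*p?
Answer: 1 + 56*I*√3 ≈ 1.0 + 96.995*I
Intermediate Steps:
F(p) = -p/3 (F(p) = (-3*p)/9 = -p/3)
m = 4*I*√3 (m = -12*(-I*√3/3) = -(-4)*I*√3 = 4*I*√3 ≈ 6.9282*I)
((h(-3, -1) + (2*(-3))*F(4)) + m)² = ((-1 + (2*(-3))*(-⅓*4)) + 4*I*√3)² = ((-1 - 6*(-4/3)) + 4*I*√3)² = ((-1 + 8) + 4*I*√3)² = (7 + 4*I*√3)²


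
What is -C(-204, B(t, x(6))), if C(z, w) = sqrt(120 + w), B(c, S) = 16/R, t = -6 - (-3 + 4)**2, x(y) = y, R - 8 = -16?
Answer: -sqrt(118) ≈ -10.863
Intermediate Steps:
R = -8 (R = 8 - 16 = -8)
t = -7 (t = -6 - 1*1**2 = -6 - 1*1 = -6 - 1 = -7)
B(c, S) = -2 (B(c, S) = 16/(-8) = 16*(-1/8) = -2)
-C(-204, B(t, x(6))) = -sqrt(120 - 2) = -sqrt(118)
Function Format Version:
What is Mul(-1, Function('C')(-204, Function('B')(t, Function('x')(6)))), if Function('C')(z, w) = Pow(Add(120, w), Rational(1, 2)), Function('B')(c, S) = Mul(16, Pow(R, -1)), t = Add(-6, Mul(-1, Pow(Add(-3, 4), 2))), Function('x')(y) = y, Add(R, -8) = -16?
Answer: Mul(-1, Pow(118, Rational(1, 2))) ≈ -10.863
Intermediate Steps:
R = -8 (R = Add(8, -16) = -8)
t = -7 (t = Add(-6, Mul(-1, Pow(1, 2))) = Add(-6, Mul(-1, 1)) = Add(-6, -1) = -7)
Function('B')(c, S) = -2 (Function('B')(c, S) = Mul(16, Pow(-8, -1)) = Mul(16, Rational(-1, 8)) = -2)
Mul(-1, Function('C')(-204, Function('B')(t, Function('x')(6)))) = Mul(-1, Pow(Add(120, -2), Rational(1, 2))) = Mul(-1, Pow(118, Rational(1, 2)))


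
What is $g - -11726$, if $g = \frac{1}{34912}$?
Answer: $\frac{409378113}{34912} \approx 11726.0$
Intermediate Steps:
$g = \frac{1}{34912} \approx 2.8643 \cdot 10^{-5}$
$g - -11726 = \frac{1}{34912} - -11726 = \frac{1}{34912} + 11726 = \frac{409378113}{34912}$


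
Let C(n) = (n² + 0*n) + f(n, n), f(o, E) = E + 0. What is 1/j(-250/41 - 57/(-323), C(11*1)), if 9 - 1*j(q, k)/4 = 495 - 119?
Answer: -1/1468 ≈ -0.00068120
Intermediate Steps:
f(o, E) = E
C(n) = n + n² (C(n) = (n² + 0*n) + n = (n² + 0) + n = n² + n = n + n²)
j(q, k) = -1468 (j(q, k) = 36 - 4*(495 - 119) = 36 - 4*376 = 36 - 1504 = -1468)
1/j(-250/41 - 57/(-323), C(11*1)) = 1/(-1468) = -1/1468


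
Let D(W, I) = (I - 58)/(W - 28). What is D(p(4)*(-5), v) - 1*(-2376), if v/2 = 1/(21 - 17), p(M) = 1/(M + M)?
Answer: 544564/229 ≈ 2378.0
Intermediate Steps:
p(M) = 1/(2*M)
v = ½ (v = 2/(21 - 17) = 2/4 = 2*(¼) = ½ ≈ 0.50000)
D(W, I) = (-58 + I)/(-28 + W)
D(p(4)*(-5), v) - 1*(-2376) = (-58 + ½)/(-28 + ((½)/4)*(-5)) - 1*(-2376) = -115/2/(-28 + ((½)*(¼))*(-5)) + 2376 = -115/2/(-28 + (⅛)*(-5)) + 2376 = -115/2/(-28 - 5/8) + 2376 = -115/2/(-229/8) + 2376 = -8/229*(-115/2) + 2376 = 460/229 + 2376 = 544564/229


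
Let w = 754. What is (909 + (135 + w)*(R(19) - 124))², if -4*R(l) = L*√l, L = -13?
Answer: 193776007595/16 - 1263492139*√19/2 ≈ 9.3573e+9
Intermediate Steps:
R(l) = 13*√l/4 (R(l) = -(-13)*√l/4 = 13*√l/4)
(909 + (135 + w)*(R(19) - 124))² = (909 + (135 + 754)*(13*√19/4 - 124))² = (909 + 889*(-124 + 13*√19/4))² = (909 + (-110236 + 11557*√19/4))² = (-109327 + 11557*√19/4)²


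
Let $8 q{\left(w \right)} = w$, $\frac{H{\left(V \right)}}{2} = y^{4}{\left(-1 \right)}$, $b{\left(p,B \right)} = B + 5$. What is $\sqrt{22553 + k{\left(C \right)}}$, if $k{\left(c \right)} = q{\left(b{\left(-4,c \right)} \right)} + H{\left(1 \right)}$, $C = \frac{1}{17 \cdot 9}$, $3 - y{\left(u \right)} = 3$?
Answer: $\frac{\sqrt{234647923}}{102} \approx 150.18$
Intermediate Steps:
$b{\left(p,B \right)} = 5 + B$
$y{\left(u \right)} = 0$ ($y{\left(u \right)} = 3 - 3 = 0$)
$H{\left(V \right)} = 0$ ($H{\left(V \right)} = 2 \cdot 0^{4} = 2 \cdot 0 = 0$)
$q{\left(w \right)} = \frac{w}{8}$
$C = \frac{1}{153} \approx 0.0065359$
$k{\left(c \right)} = \frac{5}{8} + \frac{c}{8}$ ($k{\left(c \right)} = \frac{5 + c}{8} + 0 = \left(\frac{5}{8} + \frac{c}{8}\right) + 0 = \frac{5}{8} + \frac{c}{8}$)
$\sqrt{22553 + k{\left(C \right)}} = \sqrt{22553 + \left(\frac{5}{8} + \frac{1}{8} \cdot \frac{1}{153}\right)} = \sqrt{22553 + \left(\frac{5}{8} + \frac{1}{1224}\right)} = \sqrt{22553 + \frac{383}{612}} = \sqrt{\frac{13802819}{612}} = \frac{\sqrt{234647923}}{102}$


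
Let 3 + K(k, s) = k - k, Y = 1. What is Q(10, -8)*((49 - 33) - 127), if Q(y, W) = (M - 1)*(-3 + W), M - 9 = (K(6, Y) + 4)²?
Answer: 10989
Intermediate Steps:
K(k, s) = -3 (K(k, s) = -3 + (k - k) = -3 + 0 = -3)
M = 10 (M = 9 + (-3 + 4)² = 9 + 1² = 9 + 1 = 10)
Q(y, W) = -27 + 9*W (Q(y, W) = (10 - 1)*(-3 + W) = 9*(-3 + W) = -27 + 9*W)
Q(10, -8)*((49 - 33) - 127) = (-27 + 9*(-8))*((49 - 33) - 127) = (-27 - 72)*(16 - 127) = -99*(-111) = 10989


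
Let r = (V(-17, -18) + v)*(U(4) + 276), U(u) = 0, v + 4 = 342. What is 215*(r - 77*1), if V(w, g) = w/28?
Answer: 140030360/7 ≈ 2.0004e+7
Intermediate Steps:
v = 338 (v = -4 + 342 = 338)
V(w, g) = w/28 (V(w, g) = w*(1/28) = w/28)
r = 651843/7 (r = ((1/28)*(-17) + 338)*(0 + 276) = (-17/28 + 338)*276 = (9447/28)*276 = 651843/7 ≈ 93120.)
215*(r - 77*1) = 215*(651843/7 - 77*1) = 215*(651843/7 - 77) = 215*(651304/7) = 140030360/7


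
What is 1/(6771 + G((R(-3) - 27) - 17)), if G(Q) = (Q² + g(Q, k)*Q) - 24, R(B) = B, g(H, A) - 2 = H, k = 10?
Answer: 1/11071 ≈ 9.0326e-5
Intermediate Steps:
g(H, A) = 2 + H
G(Q) = -24 + Q² + Q*(2 + Q) (G(Q) = (Q² + (2 + Q)*Q) - 24 = (Q² + Q*(2 + Q)) - 24 = -24 + Q² + Q*(2 + Q))
1/(6771 + G((R(-3) - 27) - 17)) = 1/(6771 + (-24 + 2*((-3 - 27) - 17) + 2*((-3 - 27) - 17)²)) = 1/(6771 + (-24 + 2*(-30 - 17) + 2*(-30 - 17)²)) = 1/(6771 + (-24 + 2*(-47) + 2*(-47)²)) = 1/(6771 + (-24 - 94 + 2*2209)) = 1/(6771 + (-24 - 94 + 4418)) = 1/(6771 + 4300) = 1/11071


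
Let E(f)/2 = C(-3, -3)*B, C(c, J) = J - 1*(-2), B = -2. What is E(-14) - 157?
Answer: -153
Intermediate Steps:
C(c, J) = 2 + J (C(c, J) = J + 2 = 2 + J)
E(f) = 4 (E(f) = 2*((2 - 3)*(-2)) = 2*(-1*(-2)) = 2*2 = 4)
E(-14) - 157 = 4 - 157 = -153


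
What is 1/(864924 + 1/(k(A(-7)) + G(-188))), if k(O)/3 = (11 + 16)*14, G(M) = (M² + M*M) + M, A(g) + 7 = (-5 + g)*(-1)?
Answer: 71634/61957965817 ≈ 1.1562e-6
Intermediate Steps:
A(g) = -2 - g (A(g) = -7 + (-5 + g)*(-1) = -7 + (5 - g) = -2 - g)
G(M) = M + 2*M² (G(M) = (M² + M²) + M = 2*M² + M = M + 2*M²)
k(O) = 1134 (k(O) = 3*((11 + 16)*14) = 3*(27*14) = 3*378 = 1134)
1/(864924 + 1/(k(A(-7)) + G(-188))) = 1/(864924 + 1/(1134 - 188*(1 + 2*(-188)))) = 1/(864924 + 1/(1134 - 188*(1 - 376))) = 1/(864924 + 1/(1134 - 188*(-375))) = 1/(864924 + 1/(1134 + 70500)) = 1/(864924 + 1/71634) = 1/(61957965817/71634) = 71634/61957965817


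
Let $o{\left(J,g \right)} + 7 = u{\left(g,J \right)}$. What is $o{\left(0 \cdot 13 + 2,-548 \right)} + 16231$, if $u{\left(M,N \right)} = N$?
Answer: $16226$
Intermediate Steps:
$o{\left(J,g \right)} = -7 + J$
$o{\left(0 \cdot 13 + 2,-548 \right)} + 16231 = \left(-7 + \left(0 \cdot 13 + 2\right)\right) + 16231 = \left(-7 + \left(0 + 2\right)\right) + 16231 = \left(-7 + 2\right) + 16231 = -5 + 16231 = 16226$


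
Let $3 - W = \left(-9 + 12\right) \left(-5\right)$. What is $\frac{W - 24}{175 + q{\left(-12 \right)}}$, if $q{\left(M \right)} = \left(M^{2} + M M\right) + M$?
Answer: $- \frac{6}{451} \approx -0.013304$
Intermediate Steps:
$q{\left(M \right)} = M + 2 M^{2}$ ($q{\left(M \right)} = \left(M^{2} + M^{2}\right) + M = 2 M^{2} + M = M + 2 M^{2}$)
$W = 18$ ($W = 3 - \left(-9 + 12\right) \left(-5\right) = 3 - 3 \left(-5\right) = 3 - -15 = 3 + 15 = 18$)
$\frac{W - 24}{175 + q{\left(-12 \right)}} = \frac{18 - 24}{175 - 12 \left(1 + 2 \left(-12\right)\right)} = - \frac{6}{175 - 12 \left(1 - 24\right)} = - \frac{6}{175 - -276} = - \frac{6}{175 + 276} = - \frac{6}{451}$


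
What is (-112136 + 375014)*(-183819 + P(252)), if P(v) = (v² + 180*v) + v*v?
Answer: -3010215978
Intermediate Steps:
P(v) = 2*v² + 180*v (P(v) = (v² + 180*v) + v² = 2*v² + 180*v)
(-112136 + 375014)*(-183819 + P(252)) = (-112136 + 375014)*(-183819 + 2*252*(90 + 252)) = 262878*(-183819 + 2*252*342) = 262878*(-183819 + 172368) = 262878*(-11451) = -3010215978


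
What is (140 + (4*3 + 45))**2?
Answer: 38809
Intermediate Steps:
(140 + (4*3 + 45))**2 = (140 + (12 + 45))**2 = (140 + 57)**2 = 197**2 = 38809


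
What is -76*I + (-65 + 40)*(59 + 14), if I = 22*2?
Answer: -5169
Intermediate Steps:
I = 44
-76*I + (-65 + 40)*(59 + 14) = -76*44 + (-65 + 40)*(59 + 14) = -3344 - 25*73 = -3344 - 1825 = -5169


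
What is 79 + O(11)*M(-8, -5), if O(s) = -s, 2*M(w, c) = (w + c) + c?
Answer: 178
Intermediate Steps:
M(w, c) = c + w/2 (M(w, c) = ((w + c) + c)/2 = ((c + w) + c)/2 = (w + 2*c)/2 = c + w/2)
79 + O(11)*M(-8, -5) = 79 + (-1*11)*(-5 + (1/2)*(-8)) = 79 - 11*(-5 - 4) = 79 - 11*(-9) = 79 + 99 = 178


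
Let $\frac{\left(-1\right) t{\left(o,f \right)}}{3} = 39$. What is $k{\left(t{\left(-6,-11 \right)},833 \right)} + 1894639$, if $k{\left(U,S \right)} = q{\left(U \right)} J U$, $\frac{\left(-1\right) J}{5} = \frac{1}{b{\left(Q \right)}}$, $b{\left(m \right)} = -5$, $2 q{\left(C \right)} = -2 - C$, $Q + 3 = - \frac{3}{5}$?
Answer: $\frac{3775823}{2} \approx 1.8879 \cdot 10^{6}$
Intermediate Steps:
$Q = - \frac{18}{5}$ ($Q = -3 - \frac{3}{5} = - \frac{18}{5} \approx -3.6$)
$q{\left(C \right)} = -1 - \frac{C}{2}$ ($q{\left(C \right)} = \frac{-2 - C}{2} = -1 - \frac{C}{2}$)
$t{\left(o,f \right)} = -117$ ($t{\left(o,f \right)} = \left(-3\right) 39 = -117$)
$J = 1$ ($J = - \frac{5}{-5} = \left(-5\right) \left(- \frac{1}{5}\right) = 1$)
$k{\left(U,S \right)} = U \left(-1 - \frac{U}{2}\right)$ ($k{\left(U,S \right)} = \left(-1 - \frac{U}{2}\right) 1 U = \left(-1 - \frac{U}{2}\right) U = U \left(-1 - \frac{U}{2}\right)$)
$k{\left(t{\left(-6,-11 \right)},833 \right)} + 1894639 = \left(- \frac{1}{2}\right) \left(-117\right) \left(2 - 117\right) + 1894639 = \left(- \frac{1}{2}\right) \left(-117\right) \left(-115\right) + 1894639 = - \frac{13455}{2} + 1894639 = \frac{3775823}{2}$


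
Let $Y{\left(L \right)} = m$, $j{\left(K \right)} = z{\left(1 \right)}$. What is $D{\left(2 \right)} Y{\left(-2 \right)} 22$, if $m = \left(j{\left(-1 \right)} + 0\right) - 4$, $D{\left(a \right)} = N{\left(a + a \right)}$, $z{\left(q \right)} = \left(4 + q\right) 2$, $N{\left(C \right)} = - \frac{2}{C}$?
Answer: $-66$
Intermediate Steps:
$z{\left(q \right)} = 8 + 2 q$
$j{\left(K \right)} = 10$ ($j{\left(K \right)} = 8 + 2 \cdot 1 = 8 + 2 = 10$)
$D{\left(a \right)} = - \frac{1}{a}$ ($D{\left(a \right)} = - \frac{2}{a + a} = - \frac{2}{2 a} = - 2 \frac{1}{2 a} = - \frac{1}{a}$)
$m = 6$ ($m = \left(10 + 0\right) - 4 = 10 - 4 = 6$)
$Y{\left(L \right)} = 6$
$D{\left(2 \right)} Y{\left(-2 \right)} 22 = - \frac{1}{2} \cdot 6 \cdot 22 = \left(-1\right) \frac{1}{2} \cdot 6 \cdot 22 = \left(- \frac{1}{2}\right) 6 \cdot 22 = \left(-3\right) 22 = -66$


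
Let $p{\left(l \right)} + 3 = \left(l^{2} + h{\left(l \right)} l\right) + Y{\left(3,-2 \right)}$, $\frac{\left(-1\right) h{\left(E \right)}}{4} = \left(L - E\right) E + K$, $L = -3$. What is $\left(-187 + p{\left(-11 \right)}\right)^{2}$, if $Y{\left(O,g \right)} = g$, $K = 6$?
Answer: $13535041$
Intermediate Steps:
$h{\left(E \right)} = -24 - 4 E \left(-3 - E\right)$ ($h{\left(E \right)} = - 4 \left(\left(-3 - E\right) E + 6\right) = - 4 \left(E \left(-3 - E\right) + 6\right) = - 4 \left(6 + E \left(-3 - E\right)\right) = -24 - 4 E \left(-3 - E\right)$)
$p{\left(l \right)} = -5 + l^{2} + l \left(-24 + 4 l^{2} + 12 l\right)$ ($p{\left(l \right)} = -3 - \left(2 - l^{2} - \left(-24 + 4 l^{2} + 12 l\right) l\right) = -3 - \left(2 - l^{2} - l \left(-24 + 4 l^{2} + 12 l\right)\right) = -3 + \left(-2 + l^{2} + l \left(-24 + 4 l^{2} + 12 l\right)\right) = -5 + l^{2} + l \left(-24 + 4 l^{2} + 12 l\right)$)
$\left(-187 + p{\left(-11 \right)}\right)^{2} = \left(-187 + \left(-5 - -264 + 4 \left(-11\right)^{3} + 13 \left(-11\right)^{2}\right)\right)^{2} = \left(-187 + \left(-5 + 264 + 4 \left(-1331\right) + 13 \cdot 121\right)\right)^{2} = \left(-187 + \left(-5 + 264 - 5324 + 1573\right)\right)^{2} = \left(-187 - 3492\right)^{2} = \left(-3679\right)^{2} = 13535041$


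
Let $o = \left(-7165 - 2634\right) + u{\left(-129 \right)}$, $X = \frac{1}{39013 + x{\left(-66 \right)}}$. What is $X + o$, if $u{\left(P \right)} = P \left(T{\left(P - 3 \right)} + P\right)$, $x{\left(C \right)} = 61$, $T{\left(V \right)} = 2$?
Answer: $\frac{257263217}{39074} \approx 6584.0$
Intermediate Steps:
$X = \frac{1}{39074}$ ($X = \frac{1}{39013 + 61} = \frac{1}{39074} \approx 2.5592 \cdot 10^{-5}$)
$u{\left(P \right)} = P \left(2 + P\right)$
$o = 6584$ ($o = \left(-7165 - 2634\right) - 129 \left(2 - 129\right) = -9799 - -16383 = -9799 + 16383 = 6584$)
$X + o = \frac{1}{39074} + 6584 = \frac{257263217}{39074}$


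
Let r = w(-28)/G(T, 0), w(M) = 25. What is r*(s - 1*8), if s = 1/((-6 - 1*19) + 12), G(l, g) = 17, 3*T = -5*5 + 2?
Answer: -2625/221 ≈ -11.878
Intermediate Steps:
T = -23/3 (T = (-5*5 + 2)/3 = (-25 + 2)/3 = (1/3)*(-23) = -23/3 ≈ -7.6667)
s = -1/13 (s = 1/((-6 - 19) + 12) = 1/(-25 + 12) = 1/(-13) = -1/13 ≈ -0.076923)
r = 25/17 ≈ 1.4706
r*(s - 1*8) = 25*(-1/13 - 1*8)/17 = 25*(-1/13 - 8)/17 = (25/17)*(-105/13) = -2625/221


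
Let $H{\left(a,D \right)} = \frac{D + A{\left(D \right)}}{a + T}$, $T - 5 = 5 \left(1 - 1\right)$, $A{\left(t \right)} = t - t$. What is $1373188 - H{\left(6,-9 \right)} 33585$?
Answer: $\frac{15407333}{11} \approx 1.4007 \cdot 10^{6}$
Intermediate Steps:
$A{\left(t \right)} = 0$
$T = 5$ ($T = 5 + 5 \left(1 - 1\right) = 5 + 5 \cdot 0 = 5 + 0 = 5$)
$H{\left(a,D \right)} = \frac{D}{5 + a}$ ($H{\left(a,D \right)} = \frac{D + 0}{a + 5} = \frac{D}{5 + a}$)
$1373188 - H{\left(6,-9 \right)} 33585 = 1373188 - - \frac{9}{5 + 6} \cdot 33585 = 1373188 - - \frac{9}{11} \cdot 33585 = 1373188 - \left(-9\right) \frac{1}{11} \cdot 33585 = 1373188 - \left(- \frac{9}{11}\right) 33585 = 1373188 - - \frac{302265}{11} = 1373188 + \frac{302265}{11} = \frac{15407333}{11}$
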